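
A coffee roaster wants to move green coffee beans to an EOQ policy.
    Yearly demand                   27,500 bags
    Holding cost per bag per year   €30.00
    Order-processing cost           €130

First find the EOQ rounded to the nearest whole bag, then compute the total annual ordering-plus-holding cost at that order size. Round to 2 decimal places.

Optimal lot size Q* = (2 × 27,500 × €130 / €30)^½ ≈ 488.19 → Q = 488 bags
Annual ordering cost = (D/Q)·S = (27,500/488) × 130 = €7,325.82
Annual holding cost  = (Q/2)·H = (488/2) × 30 = €7,320.00
Total = €7,325.82 + €7,320.00 = €14,645.82

€14,645.82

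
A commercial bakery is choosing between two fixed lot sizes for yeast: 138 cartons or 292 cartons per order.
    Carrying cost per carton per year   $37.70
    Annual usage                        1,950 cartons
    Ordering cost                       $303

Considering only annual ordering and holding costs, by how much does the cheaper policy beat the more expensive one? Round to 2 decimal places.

$644.84

TC(Q) = (D/Q)S + (Q/2)H
TC(138) = (1,950/138)×303 + (138/2)×37.7 = $6,882.82
TC(292) = (1,950/292)×303 + (292/2)×37.7 = $7,527.66
Lots of 138 are cheaper by $644.84.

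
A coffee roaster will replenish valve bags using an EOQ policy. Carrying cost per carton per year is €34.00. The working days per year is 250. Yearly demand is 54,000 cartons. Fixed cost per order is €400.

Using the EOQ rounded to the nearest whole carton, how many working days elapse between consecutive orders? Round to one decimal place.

5.2 days

Q* = √(2·D·S / H) = √(2·54,000·400 / 34) = √1,270,588.2 ≈ 1,127.20 → Q = 1,127 cartons
Days between orders = 250 / (D/Q) = 250 / 47.915 ≈ 5.218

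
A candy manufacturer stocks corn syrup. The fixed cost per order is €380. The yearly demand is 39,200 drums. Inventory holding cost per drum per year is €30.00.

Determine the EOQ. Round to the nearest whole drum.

Optimal lot size Q* = (2 × 39,200 × €380 / €30)^½ ≈ 996.53

997 drums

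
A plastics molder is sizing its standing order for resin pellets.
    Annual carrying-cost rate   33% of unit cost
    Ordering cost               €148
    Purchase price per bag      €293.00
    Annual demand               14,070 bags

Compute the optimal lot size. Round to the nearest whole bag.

H = i·C = 0.33 × €293 = €96.6900 per bag-year
Optimal lot size Q* = (2 × 14,070 × €148 / €96.69)^½ ≈ 207.54

208 bags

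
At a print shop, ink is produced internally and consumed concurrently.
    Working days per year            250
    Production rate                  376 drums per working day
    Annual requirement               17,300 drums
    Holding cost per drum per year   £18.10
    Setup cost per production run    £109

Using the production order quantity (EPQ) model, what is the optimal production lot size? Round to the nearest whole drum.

505 drums

Daily demand d = 17,300/250 = 69.200; p = 376; 1 − d/p = 0.81596
EPQ = √(2DS / (H(1 − d/p)))
    = √(2 × 17,300 × 109 / (18.1 × 0.81596)) ≈ 505.33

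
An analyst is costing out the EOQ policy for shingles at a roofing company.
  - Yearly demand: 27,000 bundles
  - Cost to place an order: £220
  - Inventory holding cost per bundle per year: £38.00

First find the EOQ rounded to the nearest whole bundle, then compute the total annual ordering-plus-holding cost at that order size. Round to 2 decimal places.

Optimal lot size Q* = (2 × 27,000 × £220 / £38)^½ ≈ 559.13 → Q = 559 bundles
Annual ordering cost = (D/Q)·S = (27,000/559) × 220 = £10,626.12
Annual holding cost  = (Q/2)·H = (559/2) × 38 = £10,621.00
Total = £10,626.12 + £10,621.00 = £21,247.12

£21,247.12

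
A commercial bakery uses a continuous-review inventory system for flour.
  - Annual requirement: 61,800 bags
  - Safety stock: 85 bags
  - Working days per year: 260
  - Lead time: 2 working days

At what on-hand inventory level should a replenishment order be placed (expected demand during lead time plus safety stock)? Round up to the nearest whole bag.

561 bags

Daily demand d = 61,800 / 260 = 237.692 bags/day
Demand during lead time = 237.692 × 2 = 475.38
Reorder point = 475.38 + 85 = 560.38 → round up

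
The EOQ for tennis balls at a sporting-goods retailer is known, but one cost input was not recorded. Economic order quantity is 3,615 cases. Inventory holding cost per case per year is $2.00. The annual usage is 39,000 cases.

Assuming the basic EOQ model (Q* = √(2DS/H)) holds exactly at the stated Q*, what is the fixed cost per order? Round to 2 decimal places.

EOQ relation: Q² = 2DS/H, so rearrange for the unknown.
S = Q²H / (2D) = 3,615² × 2 / (2 × 39,000) = 335.0827

$335.08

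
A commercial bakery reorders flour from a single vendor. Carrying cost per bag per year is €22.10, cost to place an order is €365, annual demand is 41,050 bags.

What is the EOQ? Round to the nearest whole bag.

Q* = √(2·D·S / H) = √(2·41,050·365 / 22.1) = √1,355,950.2 ≈ 1,164.45

1,164 bags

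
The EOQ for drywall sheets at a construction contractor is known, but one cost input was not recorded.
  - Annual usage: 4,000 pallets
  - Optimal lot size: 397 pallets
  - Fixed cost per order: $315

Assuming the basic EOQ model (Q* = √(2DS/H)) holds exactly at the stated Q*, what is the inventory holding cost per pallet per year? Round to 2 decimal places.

$15.99

Since Q* = (2DS/H)^½, squaring gives Q*²·H = 2DS.
H = 2DS / Q² = 2 × 4,000 × 315 / 397² = 15.9889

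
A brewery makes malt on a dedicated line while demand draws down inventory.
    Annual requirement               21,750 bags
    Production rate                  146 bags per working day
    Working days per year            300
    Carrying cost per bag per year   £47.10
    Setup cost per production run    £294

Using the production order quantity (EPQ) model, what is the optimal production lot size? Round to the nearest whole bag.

734 bags

Daily demand d = 21,750/300 = 72.500; p = 146; 1 − d/p = 0.50342
EPQ = √(2DS / (H(1 − d/p)))
    = √(2 × 21,750 × 294 / (47.1 × 0.50342)) ≈ 734.41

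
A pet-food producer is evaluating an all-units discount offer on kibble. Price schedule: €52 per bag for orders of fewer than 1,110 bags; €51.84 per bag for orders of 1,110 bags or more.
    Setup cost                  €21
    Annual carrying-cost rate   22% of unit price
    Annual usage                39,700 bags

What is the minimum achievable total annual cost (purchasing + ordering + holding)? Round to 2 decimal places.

€2,065,128.75

H₁ = 22%×€52 = €11.4400;  H₂ = 22%×€51.84 = €11.4048
EOQ₁ = √(2×39,700×21/11.4400) = 381.77  (< 1,110, feasible at tier 1)
EOQ₂ = √(2×39,700×21/11.4048) = 382.36  (< 1,110 → use Q = 1,110 at tier-2 price)
TC(tier 1 (EOQ₁), Q≈381.8) = €2,068,767.50
TC(tier 2, Q≈1,110.0) = €2,065,128.75
Minimum at tier 2: €2,065,128.75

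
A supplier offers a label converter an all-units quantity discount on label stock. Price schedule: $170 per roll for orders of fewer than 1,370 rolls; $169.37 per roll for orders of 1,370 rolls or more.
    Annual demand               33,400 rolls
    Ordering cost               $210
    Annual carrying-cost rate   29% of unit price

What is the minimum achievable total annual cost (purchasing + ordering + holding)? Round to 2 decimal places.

$5,695,723.06

H₁ = 29%×$170 = $49.3000;  H₂ = 29%×$169.37 = $49.1173
EOQ₁ = √(2×33,400×210/49.3000) = 533.43  (< 1,370, feasible at tier 1)
EOQ₂ = √(2×33,400×210/49.1173) = 534.42  (< 1,370 → use Q = 1,370 at tier-2 price)
TC(tier 1 (EOQ₁), Q≈533.4) = $5,704,297.92
TC(tier 2, Q≈1,370.0) = $5,695,723.06
Minimum at tier 2: $5,695,723.06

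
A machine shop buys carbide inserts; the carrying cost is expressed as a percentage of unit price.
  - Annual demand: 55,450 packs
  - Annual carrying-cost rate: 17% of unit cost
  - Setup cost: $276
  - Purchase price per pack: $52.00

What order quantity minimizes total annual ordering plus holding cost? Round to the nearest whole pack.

1,861 packs

Holding cost per pack per year: H = 17% × $52 = $8.8400
EOQ = √(2DS/H) = √(2 × 55,450 × 276 / 8.84)
    = √(3,462,488.69) ≈ 1,860.78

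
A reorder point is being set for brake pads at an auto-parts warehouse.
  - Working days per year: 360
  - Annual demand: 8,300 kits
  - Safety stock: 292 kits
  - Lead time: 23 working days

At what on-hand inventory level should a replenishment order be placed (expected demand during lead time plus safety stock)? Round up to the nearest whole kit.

Daily demand d = 8,300 / 360 = 23.056 kits/day
Demand during lead time = 23.056 × 23 = 530.28
Reorder point = 530.28 + 292 = 822.28 → round up

823 kits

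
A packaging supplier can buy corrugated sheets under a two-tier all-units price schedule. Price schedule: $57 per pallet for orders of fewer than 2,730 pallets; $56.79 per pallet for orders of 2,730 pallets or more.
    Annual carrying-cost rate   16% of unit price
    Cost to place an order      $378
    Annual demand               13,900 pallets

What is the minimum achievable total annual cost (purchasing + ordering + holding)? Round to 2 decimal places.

H₁ = 16%×$57 = $9.1200;  H₂ = 16%×$56.79 = $9.0864
EOQ₁ = √(2×13,900×378/9.1200) = 1,073.42  (< 2,730, feasible at tier 1)
EOQ₂ = √(2×13,900×378/9.0864) = 1,075.41  (< 2,730 → use Q = 2,730 at tier-2 price)
TC(tier 1 (EOQ₁), Q≈1,073.4) = $802,089.62
TC(tier 2, Q≈2,730.0) = $803,708.55
Minimum at tier 1 (EOQ₁): $802,089.62

$802,089.62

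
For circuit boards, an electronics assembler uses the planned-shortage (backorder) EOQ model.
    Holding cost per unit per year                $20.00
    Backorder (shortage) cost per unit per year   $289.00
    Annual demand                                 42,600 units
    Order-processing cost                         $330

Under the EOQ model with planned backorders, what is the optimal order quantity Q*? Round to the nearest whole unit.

1,226 units

Basic EOQ = √(2·42,600·330/20) = 1,185.664
Backorder adjustment √((H+b)/b) = √((20+289)/289) = 1.0340
Q* = 1,185.664 × 1.0340 ≈ 1,226.00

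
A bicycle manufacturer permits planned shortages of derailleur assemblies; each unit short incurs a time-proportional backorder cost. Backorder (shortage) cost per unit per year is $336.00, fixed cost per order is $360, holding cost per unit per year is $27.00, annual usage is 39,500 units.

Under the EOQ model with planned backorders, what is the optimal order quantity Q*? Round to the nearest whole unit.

1,067 units

Basic EOQ = √(2·39,500·360/27) = 1,026.320
Backorder adjustment √((H+b)/b) = √((27+336)/336) = 1.0394
Q* = 1,026.320 × 1.0394 ≈ 1,066.76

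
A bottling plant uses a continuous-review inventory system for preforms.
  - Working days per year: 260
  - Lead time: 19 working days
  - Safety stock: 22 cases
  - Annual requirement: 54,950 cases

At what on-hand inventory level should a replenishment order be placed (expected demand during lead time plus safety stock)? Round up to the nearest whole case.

4,038 cases

Daily demand d = 54,950 / 260 = 211.346 cases/day
Demand during lead time = 211.346 × 19 = 4,015.58
Reorder point = 4,015.58 + 22 = 4,037.58 → round up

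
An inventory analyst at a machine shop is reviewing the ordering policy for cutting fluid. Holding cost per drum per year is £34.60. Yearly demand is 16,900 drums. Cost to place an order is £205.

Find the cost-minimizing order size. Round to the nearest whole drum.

Optimal lot size Q* = (2 × 16,900 × £205 / £34.6)^½ ≈ 447.50

448 drums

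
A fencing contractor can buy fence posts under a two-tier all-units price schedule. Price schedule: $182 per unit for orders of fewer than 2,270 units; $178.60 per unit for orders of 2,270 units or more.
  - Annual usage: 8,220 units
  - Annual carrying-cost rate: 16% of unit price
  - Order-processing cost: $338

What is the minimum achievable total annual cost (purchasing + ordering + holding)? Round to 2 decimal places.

H₁ = 16%×$182 = $29.1200;  H₂ = 16%×$178.60 = $28.5760
EOQ₁ = √(2×8,220×338/29.1200) = 436.83  (< 2,270, feasible at tier 1)
EOQ₂ = √(2×8,220×338/28.5760) = 440.97  (< 2,270 → use Q = 2,270 at tier-2 price)
TC(tier 1 (EOQ₁), Q≈436.8) = $1,508,760.52
TC(tier 2, Q≈2,270.0) = $1,501,749.71
Minimum at tier 2: $1,501,749.71

$1,501,749.71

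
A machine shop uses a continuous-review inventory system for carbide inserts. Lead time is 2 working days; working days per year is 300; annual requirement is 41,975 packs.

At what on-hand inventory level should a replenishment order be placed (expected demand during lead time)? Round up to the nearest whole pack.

Daily demand d = 41,975 / 300 = 139.917 packs/day
Demand during lead time = 139.917 × 2 = 279.83
Reorder point = 279.83 → round up

280 packs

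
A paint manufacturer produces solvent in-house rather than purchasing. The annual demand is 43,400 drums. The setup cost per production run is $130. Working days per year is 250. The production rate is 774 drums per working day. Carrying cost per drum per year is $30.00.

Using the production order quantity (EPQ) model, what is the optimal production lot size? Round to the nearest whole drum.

696 drums

Daily demand d = 43,400/250 = 173.600; p = 774; 1 − d/p = 0.77571
EPQ = √(2DS / (H(1 − d/p)))
    = √(2 × 43,400 × 130 / (30 × 0.77571)) ≈ 696.34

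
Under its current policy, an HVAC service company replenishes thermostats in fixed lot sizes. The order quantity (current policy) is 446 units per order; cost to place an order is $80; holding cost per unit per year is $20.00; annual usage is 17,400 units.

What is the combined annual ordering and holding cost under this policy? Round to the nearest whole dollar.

Orders/yr = 17,400/446 = 39.013; ordering cost = 39.013 × $80 = $3,121.08
Average inventory = 446/2 = 223; holding cost = 223 × $20 = $4,460.00
Total = $3,121.08 + $4,460.00 = $7,581.08

$7,581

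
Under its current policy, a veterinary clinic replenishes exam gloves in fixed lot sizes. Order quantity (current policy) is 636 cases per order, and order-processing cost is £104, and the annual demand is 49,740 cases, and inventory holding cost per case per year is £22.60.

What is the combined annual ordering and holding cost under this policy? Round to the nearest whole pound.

Ordering: D/Q × S = 49,740/636 × £104 = £8,133.58
Holding:  Q/2 × H = 636/2 × £22.6 = £7,186.80
Total = £8,133.58 + £7,186.80 = £15,320.38

£15,320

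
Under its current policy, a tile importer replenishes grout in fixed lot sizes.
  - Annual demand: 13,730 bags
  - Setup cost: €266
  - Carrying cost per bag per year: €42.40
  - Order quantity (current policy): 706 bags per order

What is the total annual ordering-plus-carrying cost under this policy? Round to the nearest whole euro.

€20,140

Orders/yr = 13,730/706 = 19.448; ordering cost = 19.448 × €266 = €5,173.06
Average inventory = 706/2 = 353; holding cost = 353 × €42.4 = €14,967.20
Total = €5,173.06 + €14,967.20 = €20,140.26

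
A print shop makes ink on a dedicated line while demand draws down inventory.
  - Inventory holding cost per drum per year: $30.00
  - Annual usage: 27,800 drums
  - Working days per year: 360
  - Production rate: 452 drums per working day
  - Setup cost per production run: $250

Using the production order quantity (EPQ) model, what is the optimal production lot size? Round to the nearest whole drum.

Daily demand d = 27,800/360 = 77.222; p = 452; 1 − d/p = 0.82915
EPQ = √(2DS / (H(1 − d/p)))
    = √(2 × 27,800 × 250 / (30 × 0.82915)) ≈ 747.53

748 drums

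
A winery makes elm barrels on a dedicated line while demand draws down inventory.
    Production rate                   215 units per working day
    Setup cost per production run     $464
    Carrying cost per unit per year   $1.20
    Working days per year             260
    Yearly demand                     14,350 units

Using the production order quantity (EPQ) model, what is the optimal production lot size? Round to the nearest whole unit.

Daily demand d = 14,350/260 = 55.192; p = 215; 1 − d/p = 0.74329
EPQ = √(2DS / (H(1 − d/p)))
    = √(2 × 14,350 × 464 / (1.2 × 0.74329)) ≈ 3,863.93

3,864 units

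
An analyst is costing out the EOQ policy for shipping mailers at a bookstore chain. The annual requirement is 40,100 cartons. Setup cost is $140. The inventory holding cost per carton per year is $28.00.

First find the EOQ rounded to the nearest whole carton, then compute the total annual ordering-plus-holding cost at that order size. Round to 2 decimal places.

$17,730.88

EOQ = √(2DS/H) = √(2 × 40,100 × 140 / 28)
    = √(401,000.00) ≈ 633.25 → Q = 633 cartons
Orders/yr = 40,100/633 = 63.349; ordering cost = 63.349 × $140 = $8,868.88
Average inventory = 633/2 = 316.5; holding cost = 316.5 × $28 = $8,862.00
Total = $8,868.88 + $8,862.00 = $17,730.88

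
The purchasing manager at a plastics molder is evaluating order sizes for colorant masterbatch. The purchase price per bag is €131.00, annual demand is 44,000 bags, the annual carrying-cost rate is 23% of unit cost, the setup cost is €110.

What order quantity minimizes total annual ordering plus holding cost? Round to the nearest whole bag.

Holding cost per bag per year: H = 23% × €131 = €30.1300
2DS/H = 2·44,000·110/30.13 = 321,274.48
EOQ = √321,274.48 ≈ 566.81

567 bags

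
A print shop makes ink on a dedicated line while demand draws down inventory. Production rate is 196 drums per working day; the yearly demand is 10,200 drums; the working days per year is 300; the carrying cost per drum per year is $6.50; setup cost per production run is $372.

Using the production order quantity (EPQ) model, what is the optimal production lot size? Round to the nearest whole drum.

1,189 drums

d = 10,200/300 = 34.0000 drums/day;  effective holding cost H(1 − d/p) = 6.5·(1 − 34.0000/196) = 5.37245
Q* = √(2DS / H_eff) = √(2·10,200·372 / 5.37245) ≈ 1,188.50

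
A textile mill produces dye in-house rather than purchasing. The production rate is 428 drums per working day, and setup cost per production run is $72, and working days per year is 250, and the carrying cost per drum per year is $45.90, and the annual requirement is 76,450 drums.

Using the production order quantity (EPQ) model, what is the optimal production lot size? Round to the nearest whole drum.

917 drums

Daily demand d = 76,450/250 = 305.800; p = 428; 1 − d/p = 0.28551
EPQ = √(2DS / (H(1 − d/p)))
    = √(2 × 76,450 × 72 / (45.9 × 0.28551)) ≈ 916.54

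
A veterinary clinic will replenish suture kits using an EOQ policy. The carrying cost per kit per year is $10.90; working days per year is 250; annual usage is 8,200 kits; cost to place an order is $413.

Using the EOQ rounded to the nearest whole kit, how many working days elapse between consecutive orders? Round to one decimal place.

24.0 days

2DS/H = 2·8,200·413/10.9 = 621,394.50
EOQ = √621,394.50 ≈ 788.29 → Q = 788 kits
Days between orders = 250 / (D/Q) = 250 / 10.406 ≈ 24.024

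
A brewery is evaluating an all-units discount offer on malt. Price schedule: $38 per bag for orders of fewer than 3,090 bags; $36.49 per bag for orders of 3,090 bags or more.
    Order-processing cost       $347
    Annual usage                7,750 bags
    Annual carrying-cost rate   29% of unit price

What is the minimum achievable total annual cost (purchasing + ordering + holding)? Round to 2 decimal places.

$300,017.15

H₁ = 29%×$38 = $11.0200;  H₂ = 29%×$36.49 = $10.5821
EOQ₁ = √(2×7,750×347/11.0200) = 698.62  (< 3,090, feasible at tier 1)
EOQ₂ = √(2×7,750×347/10.5821) = 712.93  (< 3,090 → use Q = 3,090 at tier-2 price)
TC(tier 1 (EOQ₁), Q≈698.6) = $302,198.77
TC(tier 2, Q≈3,090.0) = $300,017.15
Minimum at tier 2: $300,017.15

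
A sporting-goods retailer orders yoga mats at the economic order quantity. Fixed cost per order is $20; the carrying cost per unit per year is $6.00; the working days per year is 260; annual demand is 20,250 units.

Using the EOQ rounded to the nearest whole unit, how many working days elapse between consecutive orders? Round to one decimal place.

4.7 days

2DS/H = 2·20,250·20/6 = 135,000.00
EOQ = √135,000.00 ≈ 367.42 → Q = 367 units
Days between orders = 260 / (D/Q) = 260 / 55.177 ≈ 4.712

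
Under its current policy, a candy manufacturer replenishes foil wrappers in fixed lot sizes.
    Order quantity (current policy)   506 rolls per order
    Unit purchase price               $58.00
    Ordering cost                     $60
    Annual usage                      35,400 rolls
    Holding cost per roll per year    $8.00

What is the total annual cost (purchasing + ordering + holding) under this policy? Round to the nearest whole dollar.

Orders/yr = 35,400/506 = 69.960; ordering cost = 69.960 × $60 = $4,197.63
Average inventory = 506/2 = 253; holding cost = 253 × $8 = $2,024.00
Purchase cost = D·C = 35,400 × 58 = $2,053,200.00
Total = $4,197.63 + $2,024.00 + $2,053,200.00 = $2,059,421.63

$2,059,422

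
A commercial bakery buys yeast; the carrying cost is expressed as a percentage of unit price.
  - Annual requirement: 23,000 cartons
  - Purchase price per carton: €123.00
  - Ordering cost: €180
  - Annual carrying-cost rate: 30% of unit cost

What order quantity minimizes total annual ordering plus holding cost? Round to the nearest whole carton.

474 cartons

Holding cost per carton per year: H = 30% × €123 = €36.9000
EOQ = √(2DS/H) = √(2 × 23,000 × 180 / 36.9)
    = √(224,390.24) ≈ 473.70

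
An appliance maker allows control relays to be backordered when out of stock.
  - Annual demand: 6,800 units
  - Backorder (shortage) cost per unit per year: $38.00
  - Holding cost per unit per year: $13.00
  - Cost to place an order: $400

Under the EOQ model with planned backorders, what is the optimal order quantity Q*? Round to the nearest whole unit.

Basic EOQ = √(2·6,800·400/13) = 646.886
Backorder adjustment √((H+b)/b) = √((13+38)/38) = 1.1585
Q* = 646.886 × 1.1585 ≈ 749.41

749 units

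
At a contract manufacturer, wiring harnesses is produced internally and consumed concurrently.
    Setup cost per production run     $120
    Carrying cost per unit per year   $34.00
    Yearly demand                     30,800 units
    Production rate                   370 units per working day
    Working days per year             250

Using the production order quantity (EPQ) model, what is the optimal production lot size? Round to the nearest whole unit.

d = 30,800/250 = 123.2000 units/day;  effective holding cost H(1 − d/p) = 34·(1 − 123.2000/370) = 22.67892
Q* = √(2DS / H_eff) = √(2·30,800·120 / 22.67892) ≈ 570.91

571 units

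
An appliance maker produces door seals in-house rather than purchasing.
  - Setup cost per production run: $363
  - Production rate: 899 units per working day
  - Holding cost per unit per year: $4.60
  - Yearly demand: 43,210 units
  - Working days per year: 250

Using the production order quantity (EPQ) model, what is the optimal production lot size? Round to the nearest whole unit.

Daily demand d = 43,210/250 = 172.840; p = 899; 1 − d/p = 0.80774
EPQ = √(2DS / (H(1 − d/p)))
    = √(2 × 43,210 × 363 / (4.6 × 0.80774)) ≈ 2,905.66

2,906 units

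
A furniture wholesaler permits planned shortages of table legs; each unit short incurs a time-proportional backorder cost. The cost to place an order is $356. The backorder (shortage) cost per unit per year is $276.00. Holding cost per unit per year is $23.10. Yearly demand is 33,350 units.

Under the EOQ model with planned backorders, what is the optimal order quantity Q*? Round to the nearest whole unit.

Basic EOQ = √(2·33,350·356/23.1) = 1,013.869
Backorder adjustment √((H+b)/b) = √((23.1+276)/276) = 1.0410
Q* = 1,013.869 × 1.0410 ≈ 1,055.44

1,055 units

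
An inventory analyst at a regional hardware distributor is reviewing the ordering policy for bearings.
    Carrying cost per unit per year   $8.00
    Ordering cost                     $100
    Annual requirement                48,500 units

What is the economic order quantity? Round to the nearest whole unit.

1,101 units

Optimal lot size Q* = (2 × 48,500 × $100 / $8)^½ ≈ 1,101.14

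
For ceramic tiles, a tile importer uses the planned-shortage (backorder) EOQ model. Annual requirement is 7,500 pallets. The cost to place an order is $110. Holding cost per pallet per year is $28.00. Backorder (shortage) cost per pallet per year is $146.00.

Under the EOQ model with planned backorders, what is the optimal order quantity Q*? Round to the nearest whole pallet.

265 pallets

Basic EOQ = √(2·7,500·110/28) = 242.752
Backorder adjustment √((H+b)/b) = √((28+146)/146) = 1.0917
Q* = 242.752 × 1.0917 ≈ 265.01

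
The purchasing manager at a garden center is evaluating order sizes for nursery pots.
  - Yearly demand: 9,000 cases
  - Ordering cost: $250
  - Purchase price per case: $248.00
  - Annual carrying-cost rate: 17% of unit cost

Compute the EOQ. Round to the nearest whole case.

Carrying cost H = $248 × 17% = $42.1600/case/yr
Q* = √(2·D·S / H) = √(2·9,000·250 / 42.16) = √106,736.2 ≈ 326.71

327 cases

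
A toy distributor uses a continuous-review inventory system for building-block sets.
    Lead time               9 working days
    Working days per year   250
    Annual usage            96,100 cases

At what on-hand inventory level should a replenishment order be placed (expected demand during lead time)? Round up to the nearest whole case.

3,460 cases

Daily demand d = 96,100 / 250 = 384.400 cases/day
Demand during lead time = 384.400 × 9 = 3,459.60
Reorder point = 3,459.60 → round up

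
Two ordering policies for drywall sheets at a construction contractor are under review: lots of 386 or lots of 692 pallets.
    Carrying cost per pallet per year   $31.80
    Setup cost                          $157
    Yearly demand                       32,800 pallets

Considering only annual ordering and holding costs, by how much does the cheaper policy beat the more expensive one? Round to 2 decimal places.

Annual cost at Q: ordering D·S/Q plus holding Q·H/2.
TC(386) = (32,800/386)×157 + (386/2)×31.8 = $19,478.33
TC(692) = (32,800/692)×157 + (692/2)×31.8 = $18,444.42
|ΔTC| = |$19,478.33 − $18,444.42| = $1,033.91

$1,033.91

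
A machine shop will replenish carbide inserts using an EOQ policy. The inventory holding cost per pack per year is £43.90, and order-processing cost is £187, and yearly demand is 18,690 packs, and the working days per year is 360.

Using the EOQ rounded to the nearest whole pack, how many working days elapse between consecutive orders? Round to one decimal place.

2DS/H = 2·18,690·187/43.9 = 159,226.88
EOQ = √159,226.88 ≈ 399.03 → Q = 399 packs
Cycle time = (working days × Q)/D = (360 × 399) / 18,690 = 7.685 days

7.7 days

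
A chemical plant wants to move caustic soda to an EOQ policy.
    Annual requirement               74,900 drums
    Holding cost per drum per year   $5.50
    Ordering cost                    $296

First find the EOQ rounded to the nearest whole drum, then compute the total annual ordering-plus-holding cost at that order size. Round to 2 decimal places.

$15,616.48

Optimal lot size Q* = (2 × 74,900 × $296 / $5.5)^½ ≈ 2,839.36 → Q = 2,839 drums
Orders/yr = 74,900/2,839 = 26.383; ordering cost = 26.383 × $296 = $7,809.23
Average inventory = 2,839/2 = 1419.5; holding cost = 1419.5 × $5.5 = $7,807.25
Total = $7,809.23 + $7,807.25 = $15,616.48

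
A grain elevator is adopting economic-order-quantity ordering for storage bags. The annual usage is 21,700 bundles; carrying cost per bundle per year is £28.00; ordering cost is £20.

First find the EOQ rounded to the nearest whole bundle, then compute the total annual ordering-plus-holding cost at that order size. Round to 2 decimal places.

£4,929.91

Q* = √(2·D·S / H) = √(2·21,700·20 / 28) = √31,000.0 ≈ 176.07 → Q = 176 bundles
Orders/yr = 21,700/176 = 123.295; ordering cost = 123.295 × £20 = £2,465.91
Average inventory = 176/2 = 88; holding cost = 88 × £28 = £2,464.00
Total = £2,465.91 + £2,464.00 = £4,929.91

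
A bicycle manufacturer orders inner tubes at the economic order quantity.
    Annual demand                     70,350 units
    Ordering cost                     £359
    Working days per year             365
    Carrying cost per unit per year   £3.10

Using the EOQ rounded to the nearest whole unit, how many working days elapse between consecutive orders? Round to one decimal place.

Optimal lot size Q* = (2 × 70,350 × £359 / £3.1)^½ ≈ 4,036.58 → Q = 4,037 units
T = Q/D × 365 days = 4,037/70,350 × 365 = 20.945 days

20.9 days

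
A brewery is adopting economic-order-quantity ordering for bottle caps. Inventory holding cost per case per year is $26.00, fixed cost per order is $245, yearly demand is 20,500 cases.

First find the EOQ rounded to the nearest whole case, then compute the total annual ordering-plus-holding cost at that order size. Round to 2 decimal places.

$16,160.76

EOQ = √(2DS/H) = √(2 × 20,500 × 245 / 26)
    = √(386,346.15) ≈ 621.57 → Q = 622 cases
Ordering: D/Q × S = 20,500/622 × $245 = $8,074.76
Holding:  Q/2 × H = 622/2 × $26 = $8,086.00
Total = $8,074.76 + $8,086.00 = $16,160.76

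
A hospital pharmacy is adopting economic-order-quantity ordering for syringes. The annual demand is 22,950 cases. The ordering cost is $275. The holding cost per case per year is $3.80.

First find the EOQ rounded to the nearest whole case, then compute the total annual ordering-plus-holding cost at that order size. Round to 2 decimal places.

Optimal lot size Q* = (2 × 22,950 × $275 / $3.8)^½ ≈ 1,822.56 → Q = 1,823 cases
Ordering: D/Q × S = 22,950/1,823 × $275 = $3,462.01
Holding:  Q/2 × H = 1,823/2 × $3.8 = $3,463.70
Total = $3,462.01 + $3,463.70 = $6,925.71

$6,925.71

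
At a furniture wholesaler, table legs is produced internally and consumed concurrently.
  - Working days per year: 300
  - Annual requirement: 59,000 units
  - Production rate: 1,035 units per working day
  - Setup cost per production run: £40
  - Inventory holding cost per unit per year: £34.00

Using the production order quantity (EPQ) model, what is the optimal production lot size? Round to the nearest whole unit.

Daily demand d = 59,000/300 = 196.667; p = 1035; 1 − d/p = 0.80998
EPQ = √(2DS / (H(1 − d/p)))
    = √(2 × 59,000 × 40 / (34 × 0.80998)) ≈ 413.99

414 units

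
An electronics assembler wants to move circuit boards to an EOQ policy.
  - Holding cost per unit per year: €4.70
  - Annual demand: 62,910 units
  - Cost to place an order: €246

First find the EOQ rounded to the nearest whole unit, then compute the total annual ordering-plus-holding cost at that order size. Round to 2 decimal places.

2DS/H = 2·62,910·246/4.7 = 6,585,472.34
EOQ = √6,585,472.34 ≈ 2,566.22 → Q = 2,566 units
Orders/yr = 62,910/2,566 = 24.517; ordering cost = 24.517 × €246 = €6,031.12
Average inventory = 2,566/2 = 1283; holding cost = 1283 × €4.7 = €6,030.10
Total = €6,031.12 + €6,030.10 = €12,061.22

€12,061.22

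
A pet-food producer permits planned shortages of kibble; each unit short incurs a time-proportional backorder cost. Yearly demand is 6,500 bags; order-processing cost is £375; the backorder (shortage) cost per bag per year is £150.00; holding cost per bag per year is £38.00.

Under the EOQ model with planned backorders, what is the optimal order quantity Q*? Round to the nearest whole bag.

Basic EOQ = √(2·6,500·375/38) = 358.175
Backorder adjustment √((H+b)/b) = √((38+150)/150) = 1.1195
Q* = 358.175 × 1.1195 ≈ 400.99

401 bags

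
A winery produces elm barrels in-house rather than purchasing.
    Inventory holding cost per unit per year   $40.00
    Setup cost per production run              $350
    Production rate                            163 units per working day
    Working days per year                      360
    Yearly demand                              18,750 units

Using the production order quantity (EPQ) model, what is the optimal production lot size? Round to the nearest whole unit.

Daily demand d = 18,750/360 = 52.083; p = 163; 1 − d/p = 0.68047
EPQ = √(2DS / (H(1 − d/p)))
    = √(2 × 18,750 × 350 / (40 × 0.68047)) ≈ 694.41

694 units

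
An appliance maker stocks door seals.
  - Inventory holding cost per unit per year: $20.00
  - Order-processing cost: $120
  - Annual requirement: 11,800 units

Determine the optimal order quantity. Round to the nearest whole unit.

Q* = √(2·D·S / H) = √(2·11,800·120 / 20) = √141,600.0 ≈ 376.30

376 units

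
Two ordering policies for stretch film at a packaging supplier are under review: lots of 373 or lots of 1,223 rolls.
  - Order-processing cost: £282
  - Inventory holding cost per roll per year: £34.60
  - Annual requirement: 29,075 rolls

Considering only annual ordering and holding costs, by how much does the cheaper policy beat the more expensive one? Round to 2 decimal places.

£572.51

Annual cost at Q: ordering D·S/Q plus holding Q·H/2.
TC(373) = (29,075/373)×282 + (373/2)×34.6 = £28,434.54
TC(1,223) = (29,075/1,223)×282 + (1,223/2)×34.6 = £27,862.03
|ΔTC| = |£28,434.54 − £27,862.03| = £572.51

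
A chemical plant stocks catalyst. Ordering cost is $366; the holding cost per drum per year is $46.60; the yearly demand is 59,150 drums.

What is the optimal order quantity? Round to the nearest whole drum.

Q* = √(2·D·S / H) = √(2·59,150·366 / 46.6) = √929,137.3 ≈ 963.92

964 drums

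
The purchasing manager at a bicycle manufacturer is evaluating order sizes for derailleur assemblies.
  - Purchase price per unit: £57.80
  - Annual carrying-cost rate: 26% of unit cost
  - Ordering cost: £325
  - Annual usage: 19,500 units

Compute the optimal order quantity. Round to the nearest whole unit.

H = i·C = 0.26 × £57.8 = £15.0280 per unit-year
EOQ = √(2DS/H) = √(2 × 19,500 × 325 / 15.028)
    = √(843,425.61) ≈ 918.38

918 units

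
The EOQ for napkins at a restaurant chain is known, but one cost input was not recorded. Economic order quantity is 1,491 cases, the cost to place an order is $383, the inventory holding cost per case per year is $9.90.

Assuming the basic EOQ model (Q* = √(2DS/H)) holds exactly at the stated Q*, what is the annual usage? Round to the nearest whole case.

From Q* = √(2DS/H) ⇒ Q*² = 2DS/H.
D = Q²H / (2S) = 1,491² × 9.9 / (2 × 383) = 28,731.73

28,732 cases per year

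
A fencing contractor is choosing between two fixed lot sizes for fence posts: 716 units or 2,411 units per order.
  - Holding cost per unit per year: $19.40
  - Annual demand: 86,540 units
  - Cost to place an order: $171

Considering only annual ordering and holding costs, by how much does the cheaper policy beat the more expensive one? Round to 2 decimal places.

TC(Q) = (D/Q)S + (Q/2)H
TC(716) = (86,540/716)×171 + (716/2)×19.4 = $27,613.27
TC(2,411) = (86,540/2,411)×171 + (2,411/2)×19.4 = $29,524.54
Cheaper: Q = 716.  Difference = $1,911.27

$1,911.27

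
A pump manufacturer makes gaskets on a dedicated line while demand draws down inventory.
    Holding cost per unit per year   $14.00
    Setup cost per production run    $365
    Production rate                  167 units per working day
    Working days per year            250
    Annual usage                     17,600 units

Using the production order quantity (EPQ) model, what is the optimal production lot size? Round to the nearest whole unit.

1,260 units

d = 17,600/250 = 70.4000 units/day;  effective holding cost H(1 − d/p) = 14·(1 − 70.4000/167) = 8.09820
Q* = √(2DS / H_eff) = √(2·17,600·365 / 8.09820) ≈ 1,259.57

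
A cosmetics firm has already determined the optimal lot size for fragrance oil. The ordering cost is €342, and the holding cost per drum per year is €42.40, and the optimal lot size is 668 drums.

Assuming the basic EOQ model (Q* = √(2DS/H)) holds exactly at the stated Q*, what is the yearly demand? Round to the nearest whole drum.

27,661 drums per year

EOQ relation: Q² = 2DS/H, so rearrange for the unknown.
D = Q²H / (2S) = 668² × 42.4 / (2 × 342) = 27,660.67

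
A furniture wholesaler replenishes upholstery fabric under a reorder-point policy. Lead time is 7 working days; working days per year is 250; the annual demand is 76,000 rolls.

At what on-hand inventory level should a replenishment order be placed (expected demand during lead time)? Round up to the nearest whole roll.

Daily demand d = 76,000 / 250 = 304.000 rolls/day
Demand during lead time = 304.000 × 7 = 2,128.00
Reorder point = 2,128.00 → round up

2,128 rolls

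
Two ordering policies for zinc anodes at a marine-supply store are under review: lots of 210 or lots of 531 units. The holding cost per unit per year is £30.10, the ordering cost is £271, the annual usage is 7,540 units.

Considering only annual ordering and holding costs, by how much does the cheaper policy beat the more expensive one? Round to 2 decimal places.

For each Q, cost = (D/Q)·S + (Q/2)·H.
TC(210) = (7,540/210)×271 + (210/2)×30.1 = £12,890.69
TC(531) = (7,540/531)×271 + (531/2)×30.1 = £11,839.65
|ΔTC| = |£12,890.69 − £11,839.65| = £1,051.04

£1,051.04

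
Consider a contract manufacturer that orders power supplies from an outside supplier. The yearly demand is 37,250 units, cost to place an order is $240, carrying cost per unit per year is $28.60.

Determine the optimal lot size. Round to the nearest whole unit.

2DS/H = 2·37,250·240/28.6 = 625,174.83
EOQ = √625,174.83 ≈ 790.68

791 units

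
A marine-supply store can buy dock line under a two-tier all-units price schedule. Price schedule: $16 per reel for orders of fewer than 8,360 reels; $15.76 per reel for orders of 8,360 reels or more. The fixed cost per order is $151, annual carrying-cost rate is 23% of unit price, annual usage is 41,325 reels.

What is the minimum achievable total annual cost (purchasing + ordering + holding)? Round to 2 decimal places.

$667,180.08

H₁ = 23%×$16 = $3.6800;  H₂ = 23%×$15.76 = $3.6248
EOQ₁ = √(2×41,325×151/3.6800) = 1,841.56  (< 8,360, feasible at tier 1)
EOQ₂ = √(2×41,325×151/3.6248) = 1,855.53  (< 8,360 → use Q = 8,360 at tier-2 price)
TC(tier 1 (EOQ₁), Q≈1,841.6) = $667,976.94
TC(tier 2, Q≈8,360.0) = $667,180.08
Minimum at tier 2: $667,180.08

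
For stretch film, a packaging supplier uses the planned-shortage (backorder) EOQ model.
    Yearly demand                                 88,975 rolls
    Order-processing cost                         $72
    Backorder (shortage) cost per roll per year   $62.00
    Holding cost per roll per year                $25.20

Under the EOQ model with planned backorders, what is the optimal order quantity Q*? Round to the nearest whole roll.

846 rolls

Q* = √(2DS/H) · √((H + b)/b)
   = √(2 × 88,975 × 72 / 25.2) · √((25.2 + 62) / 62)
   = 713.042 × 1.1859 ≈ 845.62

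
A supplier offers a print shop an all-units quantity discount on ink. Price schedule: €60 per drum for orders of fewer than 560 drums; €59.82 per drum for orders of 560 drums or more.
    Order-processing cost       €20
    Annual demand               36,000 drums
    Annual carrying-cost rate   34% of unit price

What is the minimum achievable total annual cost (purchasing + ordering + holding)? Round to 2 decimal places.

€2,160,500.58

H₁ = 34%×€60 = €20.4000;  H₂ = 34%×€59.82 = €20.3388
EOQ₁ = √(2×36,000×20/20.4000) = 265.68  (< 560, feasible at tier 1)
EOQ₂ = √(2×36,000×20/20.3388) = 266.08  (< 560 → use Q = 560 at tier-2 price)
TC(tier 1 (EOQ₁), Q≈265.7) = €2,165,419.96
TC(tier 2, Q≈560.0) = €2,160,500.58
Minimum at tier 2: €2,160,500.58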